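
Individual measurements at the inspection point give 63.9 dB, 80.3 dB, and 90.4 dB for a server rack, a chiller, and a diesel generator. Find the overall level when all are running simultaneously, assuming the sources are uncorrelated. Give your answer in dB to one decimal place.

Incoherent sources combine by intensity addition: L_total = 10·log₁₀(Σ 10^(L_i/10)).
Σ 10^(L/10) = 10^(63.9/10) + 10^(80.3/10) + 10^(90.4/10) = 1.206e+09.
L_total = 10·log₁₀(1.206e+09) = 90.81 dB.

90.8 dB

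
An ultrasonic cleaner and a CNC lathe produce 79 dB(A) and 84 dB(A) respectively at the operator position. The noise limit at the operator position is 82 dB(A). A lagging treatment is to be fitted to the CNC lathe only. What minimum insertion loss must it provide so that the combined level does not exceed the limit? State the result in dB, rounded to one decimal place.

Fixed contribution from the other source: Σ 10^(L/10) = 10^(79/10) = 7.943e+07 (79.00 dB(A)).
To meet 82 dB(A) overall, the treated CNC lathe may contribute at most 10^(82/10) − 7.943e+07 = 7.906e+07, i.e. 78.98 dB(A).
So the CNC lathe must be reduced from 84 to 78.98 dB(A): IL = 5.02 dB.

5.0 dB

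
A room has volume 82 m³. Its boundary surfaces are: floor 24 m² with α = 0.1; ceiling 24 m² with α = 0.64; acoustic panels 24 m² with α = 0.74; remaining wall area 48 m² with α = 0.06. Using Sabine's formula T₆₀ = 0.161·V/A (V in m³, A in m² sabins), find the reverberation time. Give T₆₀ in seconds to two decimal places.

Total absorption A = 24·0.1 + 24·0.64 + 24·0.74 + 48·0.06 = 38.40 m² sabins.
T₆₀ = 0.161·V/A = 0.161·82/38.40 = 0.344 s.

0.34 s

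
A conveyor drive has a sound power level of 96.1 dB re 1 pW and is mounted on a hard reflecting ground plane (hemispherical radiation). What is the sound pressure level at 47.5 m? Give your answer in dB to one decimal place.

Free-field hemispherical radiation: L_p = L_w − 10·log₁₀(2π·r²), r = 47.5 m.
2π·r² = 1.418e+04 m², 10·log₁₀ of that is 41.516 dB.
L_p = 96.1 − 41.516 = 54.58 dB.

54.6 dB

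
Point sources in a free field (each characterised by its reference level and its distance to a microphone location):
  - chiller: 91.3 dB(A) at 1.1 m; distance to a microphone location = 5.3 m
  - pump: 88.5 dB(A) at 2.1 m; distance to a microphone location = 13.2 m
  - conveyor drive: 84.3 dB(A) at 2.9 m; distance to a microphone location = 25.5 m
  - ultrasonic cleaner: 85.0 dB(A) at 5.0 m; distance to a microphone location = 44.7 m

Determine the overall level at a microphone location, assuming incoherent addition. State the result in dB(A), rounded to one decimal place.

79.2 dB(A)

Apply inverse-square spreading to bring every level to the receiver, then sum 10^(L/10).
chiller: 91.3 − 20·log₁₀(5.3/1.1) = 91.3 − 13.66 = 77.64 dB(A).
pump: 88.5 − 20·log₁₀(13.2/2.1) = 88.5 − 15.97 = 72.53 dB(A).
conveyor drive: 84.3 − 20·log₁₀(25.5/2.9) = 84.3 − 18.88 = 65.42 dB(A).
ultrasonic cleaner: 85.0 − 20·log₁₀(44.7/5.0) = 85.0 − 19.03 = 65.97 dB(A).
Σ 10^(L/10) = 8.346e+07 → L_total = 10·log₁₀(8.346e+07) = 79.21 dB(A).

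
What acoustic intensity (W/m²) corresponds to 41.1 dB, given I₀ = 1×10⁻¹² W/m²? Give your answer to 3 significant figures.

1.29e-08 W/m²

L = 10·log₁₀(I/I₀) ⇒ I = I₀·10^(L/10) = 10⁻¹² × 10^4.11.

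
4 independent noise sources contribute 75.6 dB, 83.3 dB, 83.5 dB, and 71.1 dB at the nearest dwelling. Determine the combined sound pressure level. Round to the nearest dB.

87 dB

Incoherent sources combine by intensity addition: L_total = 10·log₁₀(Σ 10^(L_i/10)).
Σ 10^(L/10) = 10^(75.6/10) + 10^(83.3/10) + 10^(83.5/10) + 10^(71.1/10) = 4.869e+08.
L_total = 10·log₁₀(4.869e+08) = 86.87 dB.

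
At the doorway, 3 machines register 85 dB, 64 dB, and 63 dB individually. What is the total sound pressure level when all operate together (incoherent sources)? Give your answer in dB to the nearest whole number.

85 dB

For uncorrelated sources the intensities add, so convert each level to linear form, sum, and take 10·log₁₀ of the total.
Σ 10^(L/10) = 10^(85/10) + 10^(64/10) + 10^(63/10) = 3.207e+08.
L_total = 10·log₁₀(3.207e+08) = 85.06 dB.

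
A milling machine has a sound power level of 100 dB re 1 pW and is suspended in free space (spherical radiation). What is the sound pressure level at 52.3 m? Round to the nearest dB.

Free-field spherical radiation: L_p = L_w − 10·log₁₀(4π·r²), r = 52.3 m.
4π·r² = 3.437e+04 m², 10·log₁₀ of that is 45.362 dB.
L_p = 100 − 45.362 = 54.64 dB.

55 dB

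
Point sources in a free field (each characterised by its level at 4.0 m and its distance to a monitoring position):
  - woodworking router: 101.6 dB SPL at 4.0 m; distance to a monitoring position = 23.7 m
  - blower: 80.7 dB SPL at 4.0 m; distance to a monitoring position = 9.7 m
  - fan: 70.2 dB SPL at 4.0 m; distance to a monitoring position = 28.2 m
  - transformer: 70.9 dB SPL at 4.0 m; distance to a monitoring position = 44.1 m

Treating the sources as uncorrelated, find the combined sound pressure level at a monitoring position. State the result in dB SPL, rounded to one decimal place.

First find each source's level at the receiver (point-source: −20·log₁₀(r/r_ref)), then combine on an intensity basis.
woodworking router: 101.6 − 20·log₁₀(23.7/4.0) = 101.6 − 15.45 = 86.15 dB SPL.
blower: 80.7 − 20·log₁₀(9.7/4.0) = 80.7 − 7.69 = 73.01 dB SPL.
fan: 70.2 − 20·log₁₀(28.2/4.0) = 70.2 − 16.96 = 53.24 dB SPL.
transformer: 70.9 − 20·log₁₀(44.1/4.0) = 70.9 − 20.85 = 50.05 dB SPL.
Σ 10^(L/10) = 4.320e+08 → L_total = 10·log₁₀(4.320e+08) = 86.36 dB SPL.

86.4 dB SPL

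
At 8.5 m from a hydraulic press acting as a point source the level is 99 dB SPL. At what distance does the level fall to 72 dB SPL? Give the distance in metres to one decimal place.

190.3 m

The 27.0 dB drop corresponds to a distance ratio of 10^(27.0/20) for a point source.
r₂ = 8.5·10^((99−72)/20) = 8.5·10^(27.0/20) = 190.29 m.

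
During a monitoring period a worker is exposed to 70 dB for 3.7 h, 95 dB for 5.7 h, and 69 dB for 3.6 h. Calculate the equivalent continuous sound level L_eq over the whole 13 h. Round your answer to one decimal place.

91.4 dB

The energy average is taken in the linear domain: L_eq = 10·log₁₀[(Σ tᵢ·10^(Lᵢ/10))/T], T = 13 h.
Σ tᵢ·10^(Lᵢ/10) = 3.7·10^(70/10) + 5.7·10^(95/10) + 3.6·10^(69/10) = 1.809e+10.
L_eq = 10·log₁₀(1.809e+10/13) = 91.44 dB.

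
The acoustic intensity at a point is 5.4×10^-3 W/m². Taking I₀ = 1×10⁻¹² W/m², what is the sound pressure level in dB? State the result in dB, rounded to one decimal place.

97.3 dB

Dividing by I₀ shifts the exponent by 12: I/I₀ = 5.4×10^9.
L = 10·(0.7324 + 9) = 97.32 dB.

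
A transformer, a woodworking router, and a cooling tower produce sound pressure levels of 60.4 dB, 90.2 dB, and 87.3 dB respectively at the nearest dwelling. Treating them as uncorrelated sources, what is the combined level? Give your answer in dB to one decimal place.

Incoherent sources combine by intensity addition: L_total = 10·log₁₀(Σ 10^(L_i/10)).
Σ 10^(L/10) = 10^(60.4/10) + 10^(90.2/10) + 10^(87.3/10) = 1.585e+09.
L_total = 10·log₁₀(1.585e+09) = 92.00 dB.

92.0 dB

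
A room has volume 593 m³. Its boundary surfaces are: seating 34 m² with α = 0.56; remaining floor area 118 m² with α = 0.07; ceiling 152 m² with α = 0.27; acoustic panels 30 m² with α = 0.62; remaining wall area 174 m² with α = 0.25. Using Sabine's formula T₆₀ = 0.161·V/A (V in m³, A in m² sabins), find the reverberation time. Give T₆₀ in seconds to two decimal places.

0.73 s

Summing Sᵢαᵢ: 34·0.56 + 118·0.07 + 152·0.27 + 30·0.62 + 174·0.25 = 130.44 m².
T₆₀ = 0.161·V/A = 0.161·593/130.44 = 0.732 s.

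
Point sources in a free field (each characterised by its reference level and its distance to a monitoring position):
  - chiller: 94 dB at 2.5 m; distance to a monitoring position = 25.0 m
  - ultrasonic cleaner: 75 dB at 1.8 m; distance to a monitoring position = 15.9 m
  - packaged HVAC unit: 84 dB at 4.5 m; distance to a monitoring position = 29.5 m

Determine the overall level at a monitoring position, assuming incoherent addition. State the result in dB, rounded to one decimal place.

75.0 dB

First find each source's level at the receiver (point-source: −20·log₁₀(r/r_ref)), then combine on an intensity basis.
chiller: 94 − 20·log₁₀(25.0/2.5) = 94 − 20.00 = 74.00 dB.
ultrasonic cleaner: 75 − 20·log₁₀(15.9/1.8) = 75 − 18.92 = 56.08 dB.
packaged HVAC unit: 84 − 20·log₁₀(29.5/4.5) = 84 − 16.33 = 67.67 dB.
Σ 10^(L/10) = 3.137e+07 → L_total = 10·log₁₀(3.137e+07) = 74.97 dB.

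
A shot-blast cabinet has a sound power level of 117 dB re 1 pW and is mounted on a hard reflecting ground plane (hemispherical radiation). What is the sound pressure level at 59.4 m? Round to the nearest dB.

74 dB

Free-field hemispherical radiation: L_p = L_w − 10·log₁₀(2π·r²), r = 59.4 m.
2π·r² = 2.217e+04 m², 10·log₁₀ of that is 43.458 dB.
L_p = 117 − 43.458 = 73.54 dB.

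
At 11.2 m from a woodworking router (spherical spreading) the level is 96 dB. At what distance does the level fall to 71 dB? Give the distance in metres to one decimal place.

For a point source L₁ − L₂ = 20·log₁₀(r₂/r₁), so r₂ = r₁·10^((L₁−L₂)/20).
r₂ = 11.2·10^((96−71)/20) = 11.2·10^(25.0/20) = 199.17 m.

199.2 m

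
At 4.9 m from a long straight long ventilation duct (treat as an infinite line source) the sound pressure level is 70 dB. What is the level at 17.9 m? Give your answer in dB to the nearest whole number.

64 dB

For a line source, L₂ = L₁ − 10·log₁₀(r₂/r₁).
L₂ = 70 − 10·log₁₀(17.9/4.9) = 70 − 5.627 = 64.37 dB.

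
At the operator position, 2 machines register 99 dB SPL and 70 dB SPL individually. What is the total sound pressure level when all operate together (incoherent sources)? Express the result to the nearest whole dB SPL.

99 dB SPL

For uncorrelated sources the intensities add, so convert each level to linear form, sum, and take 10·log₁₀ of the total.
Σ 10^(L/10) = 10^(99/10) + 10^(70/10) = 7.953e+09.
L_total = 10·log₁₀(7.953e+09) = 99.01 dB SPL.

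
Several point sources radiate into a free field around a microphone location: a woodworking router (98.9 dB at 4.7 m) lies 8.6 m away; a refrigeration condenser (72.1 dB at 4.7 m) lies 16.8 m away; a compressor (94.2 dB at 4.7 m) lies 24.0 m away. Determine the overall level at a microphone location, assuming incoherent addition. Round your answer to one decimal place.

93.8 dB

Apply inverse-square spreading to bring every level to the receiver, then sum 10^(L/10).
woodworking router: 98.9 − 20·log₁₀(8.6/4.7) = 98.9 − 5.25 = 93.65 dB.
refrigeration condenser: 72.1 − 20·log₁₀(16.8/4.7) = 72.1 − 11.06 = 61.04 dB.
compressor: 94.2 − 20·log₁₀(24.0/4.7) = 94.2 − 14.16 = 80.04 dB.
Σ 10^(L/10) = 2.421e+09 → L_total = 10·log₁₀(2.421e+09) = 93.84 dB.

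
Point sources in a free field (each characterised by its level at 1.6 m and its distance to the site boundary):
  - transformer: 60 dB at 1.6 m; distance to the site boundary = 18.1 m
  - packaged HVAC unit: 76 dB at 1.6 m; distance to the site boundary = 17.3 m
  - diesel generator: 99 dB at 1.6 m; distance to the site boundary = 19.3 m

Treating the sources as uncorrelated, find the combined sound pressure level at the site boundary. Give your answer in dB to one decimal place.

Propagate each source to the receiver with L = L_ref − 20·log₁₀(r/r_ref), then add intensities.
transformer: 60 − 20·log₁₀(18.1/1.6) = 60 − 21.07 = 38.93 dB.
packaged HVAC unit: 76 − 20·log₁₀(17.3/1.6) = 76 − 20.68 = 55.32 dB.
diesel generator: 99 − 20·log₁₀(19.3/1.6) = 99 − 21.63 = 77.37 dB.
Σ 10^(L/10) = 5.494e+07 → L_total = 10·log₁₀(5.494e+07) = 77.40 dB.

77.4 dB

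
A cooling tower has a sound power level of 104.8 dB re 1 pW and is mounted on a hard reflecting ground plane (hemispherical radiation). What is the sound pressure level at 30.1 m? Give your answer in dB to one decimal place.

Free-field hemispherical radiation: L_p = L_w − 10·log₁₀(2π·r²), r = 30.1 m.
2π·r² = 5693 m², 10·log₁₀ of that is 37.553 dB.
L_p = 104.8 − 37.553 = 67.25 dB.

67.2 dB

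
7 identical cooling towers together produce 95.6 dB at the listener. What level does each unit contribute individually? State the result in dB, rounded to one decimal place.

87.1 dB

For N identical incoherent sources L_total = L₁ + 10·log₁₀ N, so L₁ = 95.6 − 10·log₁₀(7) = 95.6 − 8.451.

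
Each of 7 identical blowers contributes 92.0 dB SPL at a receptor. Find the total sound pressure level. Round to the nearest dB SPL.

L_total = L₁ + 10·log₁₀ N for N identical incoherent sources.
L_total = 92.0 + 10·log₁₀(7) = 92.0 + 8.451 = 100.45 dB SPL.

100 dB SPL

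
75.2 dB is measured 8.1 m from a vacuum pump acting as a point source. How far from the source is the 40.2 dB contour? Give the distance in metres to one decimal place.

455.5 m

For a point source L₁ − L₂ = 20·log₁₀(r₂/r₁), so r₂ = r₁·10^((L₁−L₂)/20).
r₂ = 8.1·10^((75.2−40.2)/20) = 8.1·10^(35.0/20) = 455.50 m.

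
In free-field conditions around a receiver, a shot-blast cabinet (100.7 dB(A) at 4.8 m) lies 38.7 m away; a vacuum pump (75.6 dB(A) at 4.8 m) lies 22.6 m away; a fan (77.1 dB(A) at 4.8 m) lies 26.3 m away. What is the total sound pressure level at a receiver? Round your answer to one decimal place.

Propagate each source to the receiver with L = L_ref − 20·log₁₀(r/r_ref), then add intensities.
shot-blast cabinet: 100.7 − 20·log₁₀(38.7/4.8) = 100.7 − 18.13 = 82.57 dB(A).
vacuum pump: 75.6 − 20·log₁₀(22.6/4.8) = 75.6 − 13.46 = 62.14 dB(A).
fan: 77.1 − 20·log₁₀(26.3/4.8) = 77.1 − 14.77 = 62.33 dB(A).
Σ 10^(L/10) = 1.841e+08 → L_total = 10·log₁₀(1.841e+08) = 82.65 dB(A).

82.7 dB(A)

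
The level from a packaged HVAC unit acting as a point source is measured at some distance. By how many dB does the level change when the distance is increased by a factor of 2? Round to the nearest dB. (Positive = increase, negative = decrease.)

With spherical spreading the level changes by −20·log₁₀(r₂/r₁).
ΔL = −20·log₁₀(2) = -6.02 dB.

-6 dB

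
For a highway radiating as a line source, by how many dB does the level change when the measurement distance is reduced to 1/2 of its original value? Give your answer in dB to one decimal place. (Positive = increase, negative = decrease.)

With cylindrical spreading the level changes by −10·log₁₀(r₂/r₁).
ΔL = −10·log₁₀(0.5) = +3.01 dB.

+3.0 dB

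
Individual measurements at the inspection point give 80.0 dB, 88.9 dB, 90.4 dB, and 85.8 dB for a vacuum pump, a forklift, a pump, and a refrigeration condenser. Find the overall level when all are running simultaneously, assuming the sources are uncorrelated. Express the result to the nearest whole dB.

94 dB

For uncorrelated sources the intensities add, so convert each level to linear form, sum, and take 10·log₁₀ of the total.
Σ 10^(L/10) = 10^(80.0/10) + 10^(88.9/10) + 10^(90.4/10) + 10^(85.8/10) = 2.353e+09.
L_total = 10·log₁₀(2.353e+09) = 93.72 dB.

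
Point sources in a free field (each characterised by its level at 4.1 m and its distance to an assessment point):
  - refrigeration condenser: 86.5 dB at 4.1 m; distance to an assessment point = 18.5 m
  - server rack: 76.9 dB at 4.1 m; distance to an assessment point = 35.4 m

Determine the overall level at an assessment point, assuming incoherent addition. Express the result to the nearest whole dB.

First find each source's level at the receiver (point-source: −20·log₁₀(r/r_ref)), then combine on an intensity basis.
refrigeration condenser: 86.5 − 20·log₁₀(18.5/4.1) = 86.5 − 13.09 = 73.41 dB.
server rack: 76.9 − 20·log₁₀(35.4/4.1) = 76.9 − 18.72 = 58.18 dB.
Σ 10^(L/10) = 2.260e+07 → L_total = 10·log₁₀(2.260e+07) = 73.54 dB.

74 dB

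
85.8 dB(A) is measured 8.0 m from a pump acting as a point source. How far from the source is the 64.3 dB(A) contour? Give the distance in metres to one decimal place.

95.1 m

The 21.5 dB drop corresponds to a distance ratio of 10^(21.5/20) for a point source.
r₂ = 8.0·10^((85.8−64.3)/20) = 8.0·10^(21.5/20) = 95.08 m.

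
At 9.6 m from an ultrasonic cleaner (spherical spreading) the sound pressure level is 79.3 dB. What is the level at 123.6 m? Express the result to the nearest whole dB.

Spherical spreading from a point source gives a 20·log₁₀(r₂/r₁) drop.
L₂ = 79.3 − 20·log₁₀(123.6/9.6) = 79.3 − 22.195 = 57.11 dB.

57 dB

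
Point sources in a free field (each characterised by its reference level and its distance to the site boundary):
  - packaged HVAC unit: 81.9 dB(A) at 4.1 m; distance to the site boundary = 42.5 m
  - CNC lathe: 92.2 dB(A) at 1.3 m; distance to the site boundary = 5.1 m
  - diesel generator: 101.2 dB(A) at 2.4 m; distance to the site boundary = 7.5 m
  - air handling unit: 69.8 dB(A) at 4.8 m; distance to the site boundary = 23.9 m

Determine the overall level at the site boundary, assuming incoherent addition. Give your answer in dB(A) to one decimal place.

91.6 dB(A)

Propagate each source to the receiver with L = L_ref − 20·log₁₀(r/r_ref), then add intensities.
packaged HVAC unit: 81.9 − 20·log₁₀(42.5/4.1) = 81.9 − 20.31 = 61.59 dB(A).
CNC lathe: 92.2 − 20·log₁₀(5.1/1.3) = 92.2 − 11.87 = 80.33 dB(A).
diesel generator: 101.2 − 20·log₁₀(7.5/2.4) = 101.2 − 9.90 = 91.30 dB(A).
air handling unit: 69.8 − 20·log₁₀(23.9/4.8) = 69.8 − 13.94 = 55.86 dB(A).
Σ 10^(L/10) = 1.460e+09 → L_total = 10·log₁₀(1.460e+09) = 91.64 dB(A).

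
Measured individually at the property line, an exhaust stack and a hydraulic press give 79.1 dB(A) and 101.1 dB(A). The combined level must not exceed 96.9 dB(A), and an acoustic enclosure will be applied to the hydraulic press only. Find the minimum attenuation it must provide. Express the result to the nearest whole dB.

4 dB

The untreated sources together contribute 10^(79.1/10) = 8.128e+07, i.e. 79.10 dB(A).
To meet 96.9 dB(A) overall, the treated hydraulic press may contribute at most 10^(96.9/10) − 8.128e+07 = 4.817e+09, i.e. 96.83 dB(A).
So the hydraulic press must be reduced from 101.1 to 96.83 dB(A): IL = 4.27 dB.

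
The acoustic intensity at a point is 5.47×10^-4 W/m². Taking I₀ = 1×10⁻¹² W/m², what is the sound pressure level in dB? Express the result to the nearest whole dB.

I/I₀ = 5.47×10^-4/10⁻¹² = 5.47×10^8, and L = 10·log₁₀(I/I₀).
L = 10·(0.7380 + 8) = 87.38 dB.

87 dB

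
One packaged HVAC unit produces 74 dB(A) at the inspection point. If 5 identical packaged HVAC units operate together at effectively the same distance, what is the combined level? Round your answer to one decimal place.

81.0 dB(A)

L_total = L₁ + 10·log₁₀ N for N identical incoherent sources.
L_total = 74 + 10·log₁₀(5) = 74 + 6.990 = 80.99 dB(A).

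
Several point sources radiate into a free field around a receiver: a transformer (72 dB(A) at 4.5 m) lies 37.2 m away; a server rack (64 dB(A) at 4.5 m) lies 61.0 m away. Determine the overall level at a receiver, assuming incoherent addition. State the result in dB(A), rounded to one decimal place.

First find each source's level at the receiver (point-source: −20·log₁₀(r/r_ref)), then combine on an intensity basis.
transformer: 72 − 20·log₁₀(37.2/4.5) = 72 − 18.35 = 53.65 dB(A).
server rack: 64 − 20·log₁₀(61.0/4.5) = 64 − 22.64 = 41.36 dB(A).
Σ 10^(L/10) = 2.456e+05 → L_total = 10·log₁₀(2.456e+05) = 53.90 dB(A).

53.9 dB(A)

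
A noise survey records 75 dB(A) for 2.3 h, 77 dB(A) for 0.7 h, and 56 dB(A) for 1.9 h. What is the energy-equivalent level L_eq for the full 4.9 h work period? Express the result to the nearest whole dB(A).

The energy average is taken in the linear domain: L_eq = 10·log₁₀[(Σ tᵢ·10^(Lᵢ/10))/T], T = 4.9 h.
Σ tᵢ·10^(Lᵢ/10) = 2.3·10^(75/10) + 0.7·10^(77/10) + 1.9·10^(56/10) = 1.086e+08.
L_eq = 10·log₁₀(1.086e+08/4.9) = 73.46 dB(A).

73 dB(A)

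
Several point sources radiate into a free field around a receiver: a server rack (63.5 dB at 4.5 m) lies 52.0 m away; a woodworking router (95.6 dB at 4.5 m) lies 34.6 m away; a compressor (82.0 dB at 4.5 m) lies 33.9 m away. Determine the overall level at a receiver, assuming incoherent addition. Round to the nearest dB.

Apply inverse-square spreading to bring every level to the receiver, then sum 10^(L/10).
server rack: 63.5 − 20·log₁₀(52.0/4.5) = 63.5 − 21.26 = 42.24 dB.
woodworking router: 95.6 − 20·log₁₀(34.6/4.5) = 95.6 − 17.72 = 77.88 dB.
compressor: 82.0 − 20·log₁₀(33.9/4.5) = 82.0 − 17.54 = 64.46 dB.
Σ 10^(L/10) = 6.422e+07 → L_total = 10·log₁₀(6.422e+07) = 78.08 dB.

78 dB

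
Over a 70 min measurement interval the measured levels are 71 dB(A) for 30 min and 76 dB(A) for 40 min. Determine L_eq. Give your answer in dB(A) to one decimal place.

74.5 dB(A)

Weight each interval's intensity by its duration and average over T = 70 min:
Σ tᵢ·10^(Lᵢ/10) = 30·10^(71/10) + 40·10^(76/10) = 1.970e+09.
L_eq = 10·log₁₀(1.970e+09/70) = 74.49 dB(A).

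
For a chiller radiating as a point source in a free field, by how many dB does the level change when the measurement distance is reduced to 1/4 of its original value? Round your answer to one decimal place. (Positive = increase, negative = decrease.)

+12.0 dB

A point source loses 6 dB per doubling of distance; generally ΔL = −20·log₁₀(r₂/r₁).
ΔL = −20·log₁₀(0.25) = +12.04 dB.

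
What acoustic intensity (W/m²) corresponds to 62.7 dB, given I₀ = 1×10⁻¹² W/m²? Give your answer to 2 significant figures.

I = I₀·10^(L/10) = 10⁻¹² × 10^(62.7/10) = 10^(-5.730).

1.9e-06 W/m²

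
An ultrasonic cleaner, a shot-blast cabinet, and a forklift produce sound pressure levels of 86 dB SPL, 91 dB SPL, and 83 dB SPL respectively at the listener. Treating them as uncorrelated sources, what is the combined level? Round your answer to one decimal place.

92.7 dB SPL

For uncorrelated sources the intensities add, so convert each level to linear form, sum, and take 10·log₁₀ of the total.
Σ 10^(L/10) = 10^(86/10) + 10^(91/10) + 10^(83/10) = 1.857e+09.
L_total = 10·log₁₀(1.857e+09) = 92.69 dB SPL.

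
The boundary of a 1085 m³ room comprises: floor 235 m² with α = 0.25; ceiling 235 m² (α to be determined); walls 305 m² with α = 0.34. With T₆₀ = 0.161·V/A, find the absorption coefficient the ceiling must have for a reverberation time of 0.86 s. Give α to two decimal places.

A = 0.161·V/T₆₀ = 0.161·1085/0.86 = 203.12 m² sabins.
Absorption from the other surfaces = 235·0.25 + 305·0.34 = 162.45 m², so the ceiling must supply 40.67 m² over 235 m².
α = 40.67/235 = 0.173.

0.17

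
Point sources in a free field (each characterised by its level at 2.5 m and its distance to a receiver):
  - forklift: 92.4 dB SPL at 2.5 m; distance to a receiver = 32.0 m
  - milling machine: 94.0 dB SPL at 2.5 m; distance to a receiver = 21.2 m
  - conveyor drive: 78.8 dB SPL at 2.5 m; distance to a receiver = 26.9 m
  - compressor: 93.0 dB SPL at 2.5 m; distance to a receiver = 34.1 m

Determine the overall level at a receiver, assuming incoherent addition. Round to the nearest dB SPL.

Propagate each source to the receiver with L = L_ref − 20·log₁₀(r/r_ref), then add intensities.
forklift: 92.4 − 20·log₁₀(32.0/2.5) = 92.4 − 22.14 = 70.26 dB SPL.
milling machine: 94.0 − 20·log₁₀(21.2/2.5) = 94.0 − 18.57 = 75.43 dB SPL.
conveyor drive: 78.8 − 20·log₁₀(26.9/2.5) = 78.8 − 20.64 = 58.16 dB SPL.
compressor: 93.0 − 20·log₁₀(34.1/2.5) = 93.0 − 22.70 = 70.30 dB SPL.
Σ 10^(L/10) = 5.692e+07 → L_total = 10·log₁₀(5.692e+07) = 77.55 dB SPL.

78 dB SPL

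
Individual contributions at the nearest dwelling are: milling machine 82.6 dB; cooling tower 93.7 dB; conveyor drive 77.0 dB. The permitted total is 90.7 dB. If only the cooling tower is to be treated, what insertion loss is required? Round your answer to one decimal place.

4.0 dB

The untreated sources together contribute 10^(82.6/10) + 10^(77.0/10) = 2.321e+08, i.e. 83.66 dB.
The limit corresponds to 10^(90.7/10) = 1.175e+09; subtracting the fixed part leaves 9.428e+08 for the cooling tower, i.e. 89.74 dB.
So the cooling tower must be reduced from 93.7 to 89.74 dB: IL = 3.96 dB.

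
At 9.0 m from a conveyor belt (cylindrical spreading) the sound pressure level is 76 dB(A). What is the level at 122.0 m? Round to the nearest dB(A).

Line-source attenuation: ΔL = 10·log₁₀(r₂/r₁) = 10·log₁₀(122.0/9.0) = 11.321 dB.
L₂ = 76 − 10·log₁₀(122.0/9.0) = 76 − 11.321 = 64.68 dB(A).

65 dB(A)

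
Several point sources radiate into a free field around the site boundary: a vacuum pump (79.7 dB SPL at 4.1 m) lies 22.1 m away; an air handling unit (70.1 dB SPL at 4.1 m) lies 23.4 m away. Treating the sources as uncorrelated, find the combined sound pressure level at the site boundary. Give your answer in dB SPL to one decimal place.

65.5 dB SPL

Propagate each source to the receiver with L = L_ref − 20·log₁₀(r/r_ref), then add intensities.
vacuum pump: 79.7 − 20·log₁₀(22.1/4.1) = 79.7 − 14.63 = 65.07 dB SPL.
air handling unit: 70.1 − 20·log₁₀(23.4/4.1) = 70.1 − 15.13 = 54.97 dB SPL.
Σ 10^(L/10) = 3.526e+06 → L_total = 10·log₁₀(3.526e+06) = 65.47 dB SPL.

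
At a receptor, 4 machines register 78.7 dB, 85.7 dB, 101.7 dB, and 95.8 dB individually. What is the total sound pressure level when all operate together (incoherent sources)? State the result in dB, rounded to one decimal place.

102.8 dB

Incoherent sources combine by intensity addition: L_total = 10·log₁₀(Σ 10^(L_i/10)).
Σ 10^(L/10) = 10^(78.7/10) + 10^(85.7/10) + 10^(101.7/10) + 10^(95.8/10) = 1.904e+10.
L_total = 10·log₁₀(1.904e+10) = 102.80 dB.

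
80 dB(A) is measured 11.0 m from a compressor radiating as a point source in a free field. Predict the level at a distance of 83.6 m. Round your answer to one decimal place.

Spherical spreading from a point source gives a 20·log₁₀(r₂/r₁) drop.
L₂ = 80 − 20·log₁₀(83.6/11.0) = 80 − 17.616 = 62.38 dB(A).

62.4 dB(A)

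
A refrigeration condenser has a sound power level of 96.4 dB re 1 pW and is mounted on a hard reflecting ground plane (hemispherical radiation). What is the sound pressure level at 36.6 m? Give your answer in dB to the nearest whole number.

57 dB

The power spreads over a hemisphere of area 2π·r², so L_p = L_w − 10·log₁₀(2π·r²).
2π·r² = 8417 m², 10·log₁₀ of that is 39.251 dB.
L_p = 96.4 − 39.251 = 57.15 dB.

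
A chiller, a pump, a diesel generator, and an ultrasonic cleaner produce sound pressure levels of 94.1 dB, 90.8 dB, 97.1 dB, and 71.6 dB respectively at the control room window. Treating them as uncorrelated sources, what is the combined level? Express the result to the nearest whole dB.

100 dB

For uncorrelated sources the intensities add, so convert each level to linear form, sum, and take 10·log₁₀ of the total.
Σ 10^(L/10) = 10^(94.1/10) + 10^(90.8/10) + 10^(97.1/10) + 10^(71.6/10) = 8.916e+09.
L_total = 10·log₁₀(8.916e+09) = 99.50 dB.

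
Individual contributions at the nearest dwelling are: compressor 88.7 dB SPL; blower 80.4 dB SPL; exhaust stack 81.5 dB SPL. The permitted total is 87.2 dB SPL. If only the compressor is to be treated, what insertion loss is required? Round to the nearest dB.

Everything except the compressor sums to 10^(80.4/10) + 10^(81.5/10) = 2.509e+08 in linear terms, 84.00 dB SPL.
To meet 87.2 dB SPL overall, the treated compressor may contribute at most 10^(87.2/10) − 2.509e+08 = 2.739e+08, i.e. 84.38 dB SPL.
So the compressor must be reduced from 88.7 to 84.38 dB SPL: IL = 4.32 dB.

4 dB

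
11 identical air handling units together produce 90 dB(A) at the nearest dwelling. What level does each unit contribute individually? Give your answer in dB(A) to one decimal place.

79.6 dB(A)

For N identical incoherent sources L_total = L₁ + 10·log₁₀ N, so L₁ = 90 − 10·log₁₀(11) = 90 − 10.414.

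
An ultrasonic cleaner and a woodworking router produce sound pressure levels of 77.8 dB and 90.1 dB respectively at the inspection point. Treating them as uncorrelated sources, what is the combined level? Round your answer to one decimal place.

Incoherent sources combine by intensity addition: L_total = 10·log₁₀(Σ 10^(L_i/10)).
Σ 10^(L/10) = 10^(77.8/10) + 10^(90.1/10) = 1.084e+09.
L_total = 10·log₁₀(1.084e+09) = 90.35 dB.

90.3 dB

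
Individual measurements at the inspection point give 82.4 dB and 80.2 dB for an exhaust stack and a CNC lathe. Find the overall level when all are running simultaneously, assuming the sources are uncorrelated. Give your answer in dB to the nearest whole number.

84 dB

Incoherent sources combine by intensity addition: L_total = 10·log₁₀(Σ 10^(L_i/10)).
Σ 10^(L/10) = 10^(82.4/10) + 10^(80.2/10) = 2.785e+08.
L_total = 10·log₁₀(2.785e+08) = 84.45 dB.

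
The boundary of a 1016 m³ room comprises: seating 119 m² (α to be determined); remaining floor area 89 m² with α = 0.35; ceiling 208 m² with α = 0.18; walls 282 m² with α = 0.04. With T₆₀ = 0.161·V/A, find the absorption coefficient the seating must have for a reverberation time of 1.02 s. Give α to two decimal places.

0.68

From T₆₀ = 0.161·V/A, the target T₆₀ = 1.02 s needs A = 0.161·1016/1.02 = 160.37 m².
Absorption from the other surfaces = 89·0.35 + 208·0.18 + 282·0.04 = 79.87 m², so the seating must supply 80.50 m² over 119 m².
α = 80.50/119 = 0.676.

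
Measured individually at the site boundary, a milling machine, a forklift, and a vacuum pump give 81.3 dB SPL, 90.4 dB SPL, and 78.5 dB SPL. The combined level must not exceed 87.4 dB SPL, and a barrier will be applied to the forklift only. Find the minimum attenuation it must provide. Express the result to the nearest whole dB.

5 dB

Fixed contribution from the other sources: Σ 10^(L/10) = 10^(81.3/10) + 10^(78.5/10) = 2.057e+08 (83.13 dB SPL).
The limit corresponds to 10^(87.4/10) = 5.495e+08; subtracting the fixed part leaves 3.439e+08 for the forklift, i.e. 85.36 dB SPL.
Required insertion loss = 90.4 − 85.36 = 5.04 dB.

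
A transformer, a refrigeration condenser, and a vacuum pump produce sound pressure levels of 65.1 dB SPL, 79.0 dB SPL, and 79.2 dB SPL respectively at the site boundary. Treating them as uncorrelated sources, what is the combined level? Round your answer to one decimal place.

82.2 dB SPL

Incoherent sources combine by intensity addition: L_total = 10·log₁₀(Σ 10^(L_i/10)).
Σ 10^(L/10) = 10^(65.1/10) + 10^(79.0/10) + 10^(79.2/10) = 1.658e+08.
L_total = 10·log₁₀(1.658e+08) = 82.20 dB SPL.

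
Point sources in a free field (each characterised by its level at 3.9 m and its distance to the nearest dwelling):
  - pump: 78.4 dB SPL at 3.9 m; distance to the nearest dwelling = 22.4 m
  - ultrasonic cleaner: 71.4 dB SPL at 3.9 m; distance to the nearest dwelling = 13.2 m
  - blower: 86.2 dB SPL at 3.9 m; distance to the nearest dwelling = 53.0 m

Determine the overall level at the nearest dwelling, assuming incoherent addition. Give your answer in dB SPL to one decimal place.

67.5 dB SPL

Propagate each source to the receiver with L = L_ref − 20·log₁₀(r/r_ref), then add intensities.
pump: 78.4 − 20·log₁₀(22.4/3.9) = 78.4 − 15.18 = 63.22 dB SPL.
ultrasonic cleaner: 71.4 − 20·log₁₀(13.2/3.9) = 71.4 − 10.59 = 60.81 dB SPL.
blower: 86.2 − 20·log₁₀(53.0/3.9) = 86.2 − 22.66 = 63.54 dB SPL.
Σ 10^(L/10) = 5.559e+06 → L_total = 10·log₁₀(5.559e+06) = 67.45 dB SPL.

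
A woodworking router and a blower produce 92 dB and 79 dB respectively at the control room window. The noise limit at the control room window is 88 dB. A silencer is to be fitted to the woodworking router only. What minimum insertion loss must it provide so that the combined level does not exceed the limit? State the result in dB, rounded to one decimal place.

4.6 dB

Everything except the woodworking router sums to 10^(79/10) = 7.943e+07 in linear terms, 79.00 dB.
The limit corresponds to 10^(88/10) = 6.310e+08; subtracting the fixed part leaves 5.515e+08 for the woodworking router, i.e. 87.42 dB.
So the woodworking router must be reduced from 92 to 87.42 dB: IL = 4.58 dB.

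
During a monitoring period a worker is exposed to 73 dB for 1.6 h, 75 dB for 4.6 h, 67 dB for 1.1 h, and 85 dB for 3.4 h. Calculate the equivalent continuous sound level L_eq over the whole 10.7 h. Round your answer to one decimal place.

The energy average is taken in the linear domain: L_eq = 10·log₁₀[(Σ tᵢ·10^(Lᵢ/10))/T], T = 10.7 h.
Σ tᵢ·10^(Lᵢ/10) = 1.6·10^(73/10) + 4.6·10^(75/10) + 1.1·10^(67/10) + 3.4·10^(85/10) = 1.258e+09.
L_eq = 10·log₁₀(1.258e+09/10.7) = 80.70 dB.

80.7 dB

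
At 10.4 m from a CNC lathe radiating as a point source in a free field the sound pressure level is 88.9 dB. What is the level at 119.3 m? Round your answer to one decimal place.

67.7 dB

Spherical spreading from a point source gives a 20·log₁₀(r₂/r₁) drop.
L₂ = 88.9 − 20·log₁₀(119.3/10.4) = 88.9 − 21.192 = 67.71 dB.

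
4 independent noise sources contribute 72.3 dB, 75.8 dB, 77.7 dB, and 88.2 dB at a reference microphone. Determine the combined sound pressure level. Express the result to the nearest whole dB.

89 dB

Incoherent sources combine by intensity addition: L_total = 10·log₁₀(Σ 10^(L_i/10)).
Σ 10^(L/10) = 10^(72.3/10) + 10^(75.8/10) + 10^(77.7/10) + 10^(88.2/10) = 7.746e+08.
L_total = 10·log₁₀(7.746e+08) = 88.89 dB.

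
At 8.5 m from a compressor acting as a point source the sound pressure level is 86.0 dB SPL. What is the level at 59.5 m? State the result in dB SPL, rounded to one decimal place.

69.1 dB SPL

Spherical spreading from a point source gives a 20·log₁₀(r₂/r₁) drop.
L₂ = 86.0 − 20·log₁₀(59.5/8.5) = 86.0 − 16.902 = 69.10 dB SPL.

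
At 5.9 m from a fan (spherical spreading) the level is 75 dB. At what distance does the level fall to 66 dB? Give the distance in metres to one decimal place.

16.6 m

For a point source L₁ − L₂ = 20·log₁₀(r₂/r₁), so r₂ = r₁·10^((L₁−L₂)/20).
r₂ = 5.9·10^((75−66)/20) = 5.9·10^(9.0/20) = 16.63 m.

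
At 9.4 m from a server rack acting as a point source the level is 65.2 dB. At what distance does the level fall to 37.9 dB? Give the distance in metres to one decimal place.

217.8 m

For a point source L₁ − L₂ = 20·log₁₀(r₂/r₁), so r₂ = r₁·10^((L₁−L₂)/20).
r₂ = 9.4·10^((65.2−37.9)/20) = 9.4·10^(27.3/20) = 217.84 m.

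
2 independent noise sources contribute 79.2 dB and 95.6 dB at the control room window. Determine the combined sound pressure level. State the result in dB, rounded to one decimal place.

For uncorrelated sources the intensities add, so convert each level to linear form, sum, and take 10·log₁₀ of the total.
Σ 10^(L/10) = 10^(79.2/10) + 10^(95.6/10) = 3.714e+09.
L_total = 10·log₁₀(3.714e+09) = 95.70 dB.

95.7 dB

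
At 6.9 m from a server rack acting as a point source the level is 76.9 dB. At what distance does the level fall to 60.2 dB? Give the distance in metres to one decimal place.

The 16.7 dB drop corresponds to a distance ratio of 10^(16.7/20) for a point source.
r₂ = 6.9·10^((76.9−60.2)/20) = 6.9·10^(16.7/20) = 47.19 m.

47.2 m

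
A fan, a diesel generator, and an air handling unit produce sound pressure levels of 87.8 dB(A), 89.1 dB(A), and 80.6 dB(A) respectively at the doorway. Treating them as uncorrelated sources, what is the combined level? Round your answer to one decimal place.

91.8 dB(A)

Incoherent sources combine by intensity addition: L_total = 10·log₁₀(Σ 10^(L_i/10)).
Σ 10^(L/10) = 10^(87.8/10) + 10^(89.1/10) + 10^(80.6/10) = 1.530e+09.
L_total = 10·log₁₀(1.530e+09) = 91.85 dB(A).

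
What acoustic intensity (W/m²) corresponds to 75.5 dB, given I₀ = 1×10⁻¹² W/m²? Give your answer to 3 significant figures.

3.55e-05 W/m²

I = I₀·10^(L/10) = 10⁻¹² × 10^(75.5/10) = 10^(-4.450).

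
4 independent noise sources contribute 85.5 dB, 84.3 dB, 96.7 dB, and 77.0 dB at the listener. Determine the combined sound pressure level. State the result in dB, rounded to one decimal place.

97.3 dB

For uncorrelated sources the intensities add, so convert each level to linear form, sum, and take 10·log₁₀ of the total.
Σ 10^(L/10) = 10^(85.5/10) + 10^(84.3/10) + 10^(96.7/10) + 10^(77.0/10) = 5.351e+09.
L_total = 10·log₁₀(5.351e+09) = 97.28 dB.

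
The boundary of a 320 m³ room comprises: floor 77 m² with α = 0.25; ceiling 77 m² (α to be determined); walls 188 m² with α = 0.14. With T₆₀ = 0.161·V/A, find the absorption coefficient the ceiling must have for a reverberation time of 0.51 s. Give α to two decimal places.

Required total absorption A = 0.161·320/0.51 = 101.02 m².
Absorption from the other surfaces = 77·0.25 + 188·0.14 = 45.57 m², so the ceiling must supply 55.45 m² over 77 m².
α = 55.45/77 = 0.720.

0.72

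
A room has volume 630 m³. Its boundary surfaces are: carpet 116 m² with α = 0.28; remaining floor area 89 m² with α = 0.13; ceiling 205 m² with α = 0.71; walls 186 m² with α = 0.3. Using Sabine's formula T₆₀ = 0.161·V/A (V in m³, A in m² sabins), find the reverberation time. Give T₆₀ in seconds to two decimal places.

0.41 s

A = Σ Sᵢαᵢ = 116·0.28 + 89·0.13 + 205·0.71 + 186·0.3 = 245.40 m².
T₆₀ = 0.161 × 630 / 245.40 = 0.413 s.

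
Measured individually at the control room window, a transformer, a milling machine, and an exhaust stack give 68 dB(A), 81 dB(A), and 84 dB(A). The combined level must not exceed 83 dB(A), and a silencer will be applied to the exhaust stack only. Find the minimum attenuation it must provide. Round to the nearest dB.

Fixed contribution from the other sources: Σ 10^(L/10) = 10^(68/10) + 10^(81/10) = 1.322e+08 (81.21 dB(A)).
The limit corresponds to 10^(83/10) = 1.995e+08; subtracting the fixed part leaves 6.732e+07 for the exhaust stack, i.e. 78.28 dB(A).
Required insertion loss = 84 − 78.28 = 5.72 dB.

6 dB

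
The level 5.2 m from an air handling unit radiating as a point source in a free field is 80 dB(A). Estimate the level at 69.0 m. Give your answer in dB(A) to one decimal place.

57.5 dB(A)

Point-source attenuation: ΔL = 20·log₁₀(r₂/r₁) = 20·log₁₀(69.0/5.2) = 22.457 dB.
L₂ = 80 − 20·log₁₀(69.0/5.2) = 80 − 22.457 = 57.54 dB(A).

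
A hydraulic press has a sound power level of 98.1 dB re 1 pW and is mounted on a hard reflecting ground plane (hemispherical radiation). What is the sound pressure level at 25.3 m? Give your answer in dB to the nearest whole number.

62 dB

The power spreads over a hemisphere of area 2π·r², so L_p = L_w − 10·log₁₀(2π·r²).
2π·r² = 4022 m², 10·log₁₀ of that is 36.044 dB.
L_p = 98.1 − 36.044 = 62.06 dB.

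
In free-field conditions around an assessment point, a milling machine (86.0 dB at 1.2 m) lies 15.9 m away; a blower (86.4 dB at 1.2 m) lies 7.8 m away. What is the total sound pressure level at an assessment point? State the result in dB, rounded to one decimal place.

71.0 dB

Propagate each source to the receiver with L = L_ref − 20·log₁₀(r/r_ref), then add intensities.
milling machine: 86.0 − 20·log₁₀(15.9/1.2) = 86.0 − 22.44 = 63.56 dB.
blower: 86.4 − 20·log₁₀(7.8/1.2) = 86.4 − 16.26 = 70.14 dB.
Σ 10^(L/10) = 1.260e+07 → L_total = 10·log₁₀(1.260e+07) = 71.00 dB.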